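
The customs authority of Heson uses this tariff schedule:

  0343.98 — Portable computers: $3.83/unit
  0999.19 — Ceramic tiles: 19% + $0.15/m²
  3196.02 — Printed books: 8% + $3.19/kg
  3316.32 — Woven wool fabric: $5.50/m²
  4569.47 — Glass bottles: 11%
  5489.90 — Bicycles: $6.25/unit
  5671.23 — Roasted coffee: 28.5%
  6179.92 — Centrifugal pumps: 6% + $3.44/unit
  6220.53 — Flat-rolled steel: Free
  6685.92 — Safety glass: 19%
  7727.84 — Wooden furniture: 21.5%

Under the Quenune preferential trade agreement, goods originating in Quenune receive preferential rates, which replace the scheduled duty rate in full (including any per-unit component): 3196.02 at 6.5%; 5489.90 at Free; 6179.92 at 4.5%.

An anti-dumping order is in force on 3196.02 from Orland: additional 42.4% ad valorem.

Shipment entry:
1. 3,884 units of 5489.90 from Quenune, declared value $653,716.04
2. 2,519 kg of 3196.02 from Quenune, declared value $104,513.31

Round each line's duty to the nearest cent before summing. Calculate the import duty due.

$6,793.37

Line 1 (5489.90, Quenune, 3,884 units, $653,716.04):
Base rate for 5489.90 is $6.25/unit.
Origin Quenune qualifies under the Heson–Quenune agreement and 5489.90 is covered: preferential rate Free applies instead.
Duty = $653,716.04 × 0% = $0.00.
Line 2 (3196.02, Quenune, 2,519 kg, $104,513.31):
Base rate for 3196.02 is 8% + $3.19/kg.
Origin Quenune qualifies under the Heson–Quenune agreement and 3196.02 is covered: preferential rate 6.5% applies instead.
The additional-duty order on 3196.02 targets Orland, not Quenune; it does not apply.
Duty = $104,513.31 × 6.5% = $6,793.37.
Total = $0.00 + $6,793.37 = $6,793.37.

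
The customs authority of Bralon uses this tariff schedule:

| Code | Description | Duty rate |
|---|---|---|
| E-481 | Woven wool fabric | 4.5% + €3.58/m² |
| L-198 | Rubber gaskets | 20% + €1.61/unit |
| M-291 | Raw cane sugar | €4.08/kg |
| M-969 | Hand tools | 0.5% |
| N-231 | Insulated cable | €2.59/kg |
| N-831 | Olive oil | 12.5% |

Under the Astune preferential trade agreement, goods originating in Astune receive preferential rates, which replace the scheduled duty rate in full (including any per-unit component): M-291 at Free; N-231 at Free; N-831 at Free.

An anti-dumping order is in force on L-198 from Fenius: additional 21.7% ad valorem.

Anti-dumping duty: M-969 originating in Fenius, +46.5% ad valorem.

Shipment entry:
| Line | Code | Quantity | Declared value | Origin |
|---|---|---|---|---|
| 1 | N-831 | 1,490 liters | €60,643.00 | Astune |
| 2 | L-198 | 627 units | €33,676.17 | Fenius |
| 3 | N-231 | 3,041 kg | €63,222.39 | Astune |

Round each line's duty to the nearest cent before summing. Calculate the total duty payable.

€15,052.43

Line 1 (N-831, Astune, 1,490 liters, €60,643.00):
Base rate for N-831 is 12.5%.
Origin Astune qualifies under the Bralon–Astune agreement and N-831 is covered: preferential rate Free applies instead.
Duty = €60,643.00 × 0% = €0.00.
Line 2 (L-198, Fenius, 627 units, €33,676.17):
Base rate for L-198 is 20% + €1.61/unit.
Additional duty on L-198 from Fenius: +21.7%. Applied ad valorem rate: 20% + 21.7% = 41.7%.
Duty = €33,676.17 × 41.7% + 627 × €1.61 = €15,052.43.
Line 3 (N-231, Astune, 3,041 kg, €63,222.39):
Base rate for N-231 is €2.59/kg.
Origin Astune qualifies under the Bralon–Astune agreement and N-231 is covered: preferential rate Free applies instead.
Duty = €63,222.39 × 0% = €0.00.
Total = €0.00 + €15,052.43 + €0.00 = €15,052.43.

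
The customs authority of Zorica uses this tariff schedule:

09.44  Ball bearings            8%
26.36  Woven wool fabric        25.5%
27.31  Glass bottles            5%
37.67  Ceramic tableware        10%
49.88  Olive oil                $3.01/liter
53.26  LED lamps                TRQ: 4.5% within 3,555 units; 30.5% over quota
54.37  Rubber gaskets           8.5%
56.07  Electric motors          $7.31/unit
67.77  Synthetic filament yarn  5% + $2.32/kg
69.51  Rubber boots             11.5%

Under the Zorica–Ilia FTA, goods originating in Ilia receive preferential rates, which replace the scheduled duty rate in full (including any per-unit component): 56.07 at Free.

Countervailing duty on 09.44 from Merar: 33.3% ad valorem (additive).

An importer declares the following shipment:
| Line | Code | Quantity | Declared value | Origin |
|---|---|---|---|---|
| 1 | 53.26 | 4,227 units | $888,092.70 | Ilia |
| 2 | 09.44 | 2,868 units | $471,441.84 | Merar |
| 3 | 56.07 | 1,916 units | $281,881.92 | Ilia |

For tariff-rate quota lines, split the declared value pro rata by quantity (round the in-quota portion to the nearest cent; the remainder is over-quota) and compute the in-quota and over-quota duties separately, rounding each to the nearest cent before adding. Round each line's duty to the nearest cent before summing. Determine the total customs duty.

$271,378.33

Line 1 (53.26, Ilia, 4,227 units, $888,092.70):
Code 53.26 is under a tariff-rate quota (threshold 3,555 units). In-quota: 3,555 units at 4.5%; over-quota: 672 units at 30.5%.
Pro-rata value split: in-quota = $888,092.70 × 3,555/4,227 = $746,905.50; over-quota = $888,092.70 − $746,905.50 = $141,187.20.
In-quota duty = $746,905.50 × 4.5% = $33,610.75. Over-quota duty = $141,187.20 × 30.5% = $43,062.10.
Line duty = $33,610.75 + $43,062.10 = $76,672.85.
Line 2 (09.44, Merar, 2,868 units, $471,441.84):
Base rate for 09.44 is 8%.
Additional duty on 09.44 from Merar: +33.3%. Applied ad valorem rate: 8% + 33.3% = 41.3%.
Duty = $471,441.84 × 41.3% = $194,705.48.
Line 3 (56.07, Ilia, 1,916 units, $281,881.92):
Base rate for 56.07 is $7.31/unit.
Origin Ilia qualifies under the Zorica–Ilia agreement and 56.07 is covered: preferential rate Free applies instead.
Duty = $281,881.92 × 0% = $0.00.
Total = $76,672.85 + $194,705.48 + $0.00 = $271,378.33.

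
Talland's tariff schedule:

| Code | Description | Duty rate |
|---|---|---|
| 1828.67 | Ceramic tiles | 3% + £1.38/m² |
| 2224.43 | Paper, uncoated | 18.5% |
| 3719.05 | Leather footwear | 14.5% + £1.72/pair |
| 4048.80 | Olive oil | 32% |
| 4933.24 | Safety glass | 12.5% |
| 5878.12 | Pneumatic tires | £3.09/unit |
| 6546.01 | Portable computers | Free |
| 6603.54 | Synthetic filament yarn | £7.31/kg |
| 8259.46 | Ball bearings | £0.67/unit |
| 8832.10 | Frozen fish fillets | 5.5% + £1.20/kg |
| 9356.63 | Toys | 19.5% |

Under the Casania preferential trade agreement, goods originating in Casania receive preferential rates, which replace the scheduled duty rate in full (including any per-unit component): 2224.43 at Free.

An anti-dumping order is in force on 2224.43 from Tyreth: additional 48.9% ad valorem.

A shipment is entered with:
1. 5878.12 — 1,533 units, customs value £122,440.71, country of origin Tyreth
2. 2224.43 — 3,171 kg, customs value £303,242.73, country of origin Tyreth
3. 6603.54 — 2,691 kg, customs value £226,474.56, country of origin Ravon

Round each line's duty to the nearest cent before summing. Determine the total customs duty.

Line 1 (5878.12, Tyreth, 1,533 units, £122,440.71):
Base rate for 5878.12 is £3.09/unit.
Duty = 1,533 × £3.09 = £4,736.97.
Line 2 (2224.43, Tyreth, 3,171 kg, £303,242.73):
Base rate for 2224.43 is 18.5%.
2224.43 has an FTA preferential rate, but origin Tyreth is not Casania; base rate stands.
Additional duty on 2224.43 from Tyreth: +48.9%. Applied ad valorem rate: 18.5% + 48.9% = 67.4%.
Duty = £303,242.73 × 67.4% = £204,385.60.
Line 3 (6603.54, Ravon, 2,691 kg, £226,474.56):
Base rate for 6603.54 is £7.31/kg.
Duty = 2,691 × £7.31 = £19,671.21.
Total = £4,736.97 + £204,385.60 + £19,671.21 = £228,793.78.

£228,793.78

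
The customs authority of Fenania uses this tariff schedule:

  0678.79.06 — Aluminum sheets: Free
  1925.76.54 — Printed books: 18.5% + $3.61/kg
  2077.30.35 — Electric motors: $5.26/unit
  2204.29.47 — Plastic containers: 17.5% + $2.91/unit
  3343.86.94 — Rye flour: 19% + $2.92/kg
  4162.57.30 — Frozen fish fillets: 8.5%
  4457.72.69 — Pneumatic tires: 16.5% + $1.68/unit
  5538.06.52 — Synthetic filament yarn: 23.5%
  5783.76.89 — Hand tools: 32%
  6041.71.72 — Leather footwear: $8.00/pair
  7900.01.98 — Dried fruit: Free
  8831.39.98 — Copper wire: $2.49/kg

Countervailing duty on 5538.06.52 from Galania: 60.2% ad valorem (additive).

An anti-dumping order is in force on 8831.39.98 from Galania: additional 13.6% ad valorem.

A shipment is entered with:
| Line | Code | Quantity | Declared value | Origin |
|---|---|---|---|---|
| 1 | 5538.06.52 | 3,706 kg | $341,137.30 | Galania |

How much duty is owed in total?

Line 1 (5538.06.52, Galania, 3,706 kg, $341,137.30):
Base rate for 5538.06.52 is 23.5%.
Additional duty on 5538.06.52 from Galania: +60.2%. Applied ad valorem rate: 23.5% + 60.2% = 83.7%.
Duty = $341,137.30 × 83.7% = $285,531.92.

$285,531.92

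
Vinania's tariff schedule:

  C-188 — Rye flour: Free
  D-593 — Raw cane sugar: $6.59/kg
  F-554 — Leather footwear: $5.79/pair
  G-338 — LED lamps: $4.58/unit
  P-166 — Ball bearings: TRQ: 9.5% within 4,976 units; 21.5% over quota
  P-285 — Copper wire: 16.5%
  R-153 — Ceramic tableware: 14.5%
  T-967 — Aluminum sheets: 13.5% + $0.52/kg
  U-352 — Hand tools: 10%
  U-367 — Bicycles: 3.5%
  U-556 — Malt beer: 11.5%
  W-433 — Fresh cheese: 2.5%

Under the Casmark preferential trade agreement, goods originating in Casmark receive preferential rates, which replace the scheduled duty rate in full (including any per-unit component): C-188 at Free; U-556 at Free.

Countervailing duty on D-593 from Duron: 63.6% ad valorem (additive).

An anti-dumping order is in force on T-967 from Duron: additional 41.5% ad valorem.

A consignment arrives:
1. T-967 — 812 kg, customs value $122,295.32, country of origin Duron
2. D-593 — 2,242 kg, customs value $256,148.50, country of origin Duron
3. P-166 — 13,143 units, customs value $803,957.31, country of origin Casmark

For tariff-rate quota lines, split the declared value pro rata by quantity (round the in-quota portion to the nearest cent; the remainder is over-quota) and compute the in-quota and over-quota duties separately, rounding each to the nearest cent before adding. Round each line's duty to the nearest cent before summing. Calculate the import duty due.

$381,694.89

Line 1 (T-967, Duron, 812 kg, $122,295.32):
Base rate for T-967 is 13.5% + $0.52/kg.
Additional duty on T-967 from Duron: +41.5%. Applied ad valorem rate: 13.5% + 41.5% = 55%.
Duty = $122,295.32 × 55% + 812 × $0.52 = $67,684.67.
Line 2 (D-593, Duron, 2,242 kg, $256,148.50):
Base rate for D-593 is $6.59/kg.
Additional duty on D-593 from Duron: +63.6% ad valorem. Applied ad valorem rate = 63.6%.
Duty = $256,148.50 × 63.6% + 2,242 × $6.59 = $177,685.23.
Line 3 (P-166, Casmark, 13,143 units, $803,957.31):
Code P-166 is under a tariff-rate quota (threshold 4,976 units). In-quota: 4,976 units at 9.5%; over-quota: 8,167 units at 21.5%.
Pro-rata value split: in-quota = $803,957.31 × 4,976/13,143 = $304,381.92; over-quota = $803,957.31 − $304,381.92 = $499,575.39.
In-quota duty = $304,381.92 × 9.5% = $28,916.28. Over-quota duty = $499,575.39 × 21.5% = $107,408.71.
Line duty = $28,916.28 + $107,408.71 = $136,324.99.
Total = $67,684.67 + $177,685.23 + $136,324.99 = $381,694.89.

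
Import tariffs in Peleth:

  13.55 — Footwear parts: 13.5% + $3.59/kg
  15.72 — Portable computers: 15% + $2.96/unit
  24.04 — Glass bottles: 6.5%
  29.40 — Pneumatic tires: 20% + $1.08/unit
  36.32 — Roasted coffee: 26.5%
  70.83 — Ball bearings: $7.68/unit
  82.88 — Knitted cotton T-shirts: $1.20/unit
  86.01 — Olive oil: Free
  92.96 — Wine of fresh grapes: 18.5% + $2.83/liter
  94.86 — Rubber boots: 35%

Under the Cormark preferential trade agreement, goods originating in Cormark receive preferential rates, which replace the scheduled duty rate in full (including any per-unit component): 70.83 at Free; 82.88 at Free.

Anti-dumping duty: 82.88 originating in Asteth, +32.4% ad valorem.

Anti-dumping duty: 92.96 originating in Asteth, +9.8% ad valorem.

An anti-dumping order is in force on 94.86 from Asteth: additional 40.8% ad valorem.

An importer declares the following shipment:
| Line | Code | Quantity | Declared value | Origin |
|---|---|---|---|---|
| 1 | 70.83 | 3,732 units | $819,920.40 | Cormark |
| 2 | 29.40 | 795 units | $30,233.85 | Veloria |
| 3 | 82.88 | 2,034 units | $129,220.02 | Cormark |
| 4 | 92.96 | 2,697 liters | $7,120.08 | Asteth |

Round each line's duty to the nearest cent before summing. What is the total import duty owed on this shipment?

Line 1 (70.83, Cormark, 3,732 units, $819,920.40):
Base rate for 70.83 is $7.68/unit.
Origin Cormark qualifies under the Peleth–Cormark agreement and 70.83 is covered: preferential rate Free applies instead.
Duty = $819,920.40 × 0% = $0.00.
Line 2 (29.40, Veloria, 795 units, $30,233.85):
Base rate for 29.40 is 20% + $1.08/unit.
Duty = $30,233.85 × 20% + 795 × $1.08 = $6,905.37.
Line 3 (82.88, Cormark, 2,034 units, $129,220.02):
Base rate for 82.88 is $1.20/unit.
Origin Cormark qualifies under the Peleth–Cormark agreement and 82.88 is covered: preferential rate Free applies instead.
The additional-duty order on 82.88 targets Asteth, not Cormark; it does not apply.
Duty = $129,220.02 × 0% = $0.00.
Line 4 (92.96, Asteth, 2,697 liters, $7,120.08):
Base rate for 92.96 is 18.5% + $2.83/liter.
Additional duty on 92.96 from Asteth: +9.8%. Applied ad valorem rate: 18.5% + 9.8% = 28.3%.
Duty = $7,120.08 × 28.3% + 2,697 × $2.83 = $9,647.49.
Total = $0.00 + $6,905.37 + $0.00 + $9,647.49 = $16,552.86.

$16,552.86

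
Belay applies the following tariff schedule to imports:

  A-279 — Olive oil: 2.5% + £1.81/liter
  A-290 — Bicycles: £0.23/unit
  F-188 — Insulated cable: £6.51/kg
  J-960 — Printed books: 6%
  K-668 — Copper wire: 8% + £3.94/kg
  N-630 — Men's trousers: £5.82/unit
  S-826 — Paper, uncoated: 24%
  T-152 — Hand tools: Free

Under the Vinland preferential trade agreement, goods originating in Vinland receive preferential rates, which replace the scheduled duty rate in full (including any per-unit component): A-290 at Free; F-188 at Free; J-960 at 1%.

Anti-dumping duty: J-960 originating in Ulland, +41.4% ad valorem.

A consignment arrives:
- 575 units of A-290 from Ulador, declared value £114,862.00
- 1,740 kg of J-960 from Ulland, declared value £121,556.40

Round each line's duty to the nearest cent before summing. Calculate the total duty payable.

Line 1 (A-290, Ulador, 575 units, £114,862.00):
Base rate for A-290 is £0.23/unit.
A-290 has an FTA preferential rate, but origin Ulador is not Vinland; base rate stands.
Duty = 575 × £0.23 = £132.25.
Line 2 (J-960, Ulland, 1,740 kg, £121,556.40):
Base rate for J-960 is 6%.
J-960 has an FTA preferential rate, but origin Ulland is not Vinland; base rate stands.
Additional duty on J-960 from Ulland: +41.4%. Applied ad valorem rate: 6% + 41.4% = 47.4%.
Duty = £121,556.40 × 47.4% = £57,617.73.
Total = £132.25 + £57,617.73 = £57,749.98.

£57,749.98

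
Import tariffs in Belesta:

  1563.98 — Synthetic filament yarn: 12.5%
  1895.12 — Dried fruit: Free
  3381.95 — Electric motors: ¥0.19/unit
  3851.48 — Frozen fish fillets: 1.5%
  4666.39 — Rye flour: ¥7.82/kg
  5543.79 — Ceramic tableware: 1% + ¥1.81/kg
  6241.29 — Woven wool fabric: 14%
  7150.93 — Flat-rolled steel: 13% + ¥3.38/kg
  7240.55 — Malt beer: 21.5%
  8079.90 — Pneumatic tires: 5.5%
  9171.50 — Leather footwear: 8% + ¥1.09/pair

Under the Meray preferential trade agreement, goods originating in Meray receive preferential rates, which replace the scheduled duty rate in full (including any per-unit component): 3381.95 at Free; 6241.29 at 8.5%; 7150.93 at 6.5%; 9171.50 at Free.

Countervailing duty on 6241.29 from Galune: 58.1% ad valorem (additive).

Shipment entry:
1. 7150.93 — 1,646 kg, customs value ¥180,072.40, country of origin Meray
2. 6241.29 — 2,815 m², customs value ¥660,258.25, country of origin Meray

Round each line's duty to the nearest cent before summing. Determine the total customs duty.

Line 1 (7150.93, Meray, 1,646 kg, ¥180,072.40):
Base rate for 7150.93 is 13% + ¥3.38/kg.
Origin Meray qualifies under the Belesta–Meray agreement and 7150.93 is covered: preferential rate 6.5% applies instead.
Duty = ¥180,072.40 × 6.5% = ¥11,704.71.
Line 2 (6241.29, Meray, 2,815 m², ¥660,258.25):
Base rate for 6241.29 is 14%.
Origin Meray qualifies under the Belesta–Meray agreement and 6241.29 is covered: preferential rate 8.5% applies instead.
The additional-duty order on 6241.29 targets Galune, not Meray; it does not apply.
Duty = ¥660,258.25 × 8.5% = ¥56,121.95.
Total = ¥11,704.71 + ¥56,121.95 = ¥67,826.66.

¥67,826.66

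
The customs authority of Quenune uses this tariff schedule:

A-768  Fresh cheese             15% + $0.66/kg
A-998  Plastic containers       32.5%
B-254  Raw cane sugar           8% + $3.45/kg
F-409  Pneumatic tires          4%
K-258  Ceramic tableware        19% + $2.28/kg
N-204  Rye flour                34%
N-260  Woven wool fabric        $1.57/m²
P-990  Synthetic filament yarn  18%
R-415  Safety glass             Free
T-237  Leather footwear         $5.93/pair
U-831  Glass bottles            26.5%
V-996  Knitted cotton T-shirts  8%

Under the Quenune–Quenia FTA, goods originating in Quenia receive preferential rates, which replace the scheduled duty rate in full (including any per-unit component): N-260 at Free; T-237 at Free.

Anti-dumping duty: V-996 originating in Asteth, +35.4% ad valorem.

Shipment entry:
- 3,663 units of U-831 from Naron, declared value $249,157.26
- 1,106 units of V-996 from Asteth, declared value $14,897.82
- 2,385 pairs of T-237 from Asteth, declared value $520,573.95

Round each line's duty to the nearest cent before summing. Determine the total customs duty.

Line 1 (U-831, Naron, 3,663 units, $249,157.26):
Base rate for U-831 is 26.5%.
Duty = $249,157.26 × 26.5% = $66,026.67.
Line 2 (V-996, Asteth, 1,106 units, $14,897.82):
Base rate for V-996 is 8%.
Additional duty on V-996 from Asteth: +35.4%. Applied ad valorem rate: 8% + 35.4% = 43.4%.
Duty = $14,897.82 × 43.4% = $6,465.65.
Line 3 (T-237, Asteth, 2,385 pairs, $520,573.95):
Base rate for T-237 is $5.93/pair.
T-237 has an FTA preferential rate, but origin Asteth is not Quenia; base rate stands.
Duty = 2,385 × $5.93 = $14,143.05.
Total = $66,026.67 + $6,465.65 + $14,143.05 = $86,635.37.

$86,635.37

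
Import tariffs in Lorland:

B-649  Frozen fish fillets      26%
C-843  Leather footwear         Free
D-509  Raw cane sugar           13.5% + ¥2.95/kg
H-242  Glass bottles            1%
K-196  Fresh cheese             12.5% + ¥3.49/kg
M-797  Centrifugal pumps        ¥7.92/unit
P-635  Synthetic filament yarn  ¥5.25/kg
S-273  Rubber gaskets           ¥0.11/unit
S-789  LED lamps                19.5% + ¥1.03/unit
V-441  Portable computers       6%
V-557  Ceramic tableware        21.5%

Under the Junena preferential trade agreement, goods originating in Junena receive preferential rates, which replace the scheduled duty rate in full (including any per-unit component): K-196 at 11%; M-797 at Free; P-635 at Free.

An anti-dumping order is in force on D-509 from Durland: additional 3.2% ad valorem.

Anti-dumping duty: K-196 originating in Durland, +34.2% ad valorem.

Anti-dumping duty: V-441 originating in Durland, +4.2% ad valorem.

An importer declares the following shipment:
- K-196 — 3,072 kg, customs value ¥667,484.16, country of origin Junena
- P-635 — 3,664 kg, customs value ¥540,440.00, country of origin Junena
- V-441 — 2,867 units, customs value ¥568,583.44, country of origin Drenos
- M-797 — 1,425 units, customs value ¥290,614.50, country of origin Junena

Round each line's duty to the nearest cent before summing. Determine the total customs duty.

¥107,538.27

Line 1 (K-196, Junena, 3,072 kg, ¥667,484.16):
Base rate for K-196 is 12.5% + ¥3.49/kg.
Origin Junena qualifies under the Lorland–Junena agreement and K-196 is covered: preferential rate 11% applies instead.
The additional-duty order on K-196 targets Durland, not Junena; it does not apply.
Duty = ¥667,484.16 × 11% = ¥73,423.26.
Line 2 (P-635, Junena, 3,664 kg, ¥540,440.00):
Base rate for P-635 is ¥5.25/kg.
Origin Junena qualifies under the Lorland–Junena agreement and P-635 is covered: preferential rate Free applies instead.
Duty = ¥540,440.00 × 0% = ¥0.00.
Line 3 (V-441, Drenos, 2,867 units, ¥568,583.44):
Base rate for V-441 is 6%.
The additional-duty order on V-441 targets Durland, not Drenos; it does not apply.
Duty = ¥568,583.44 × 6% = ¥34,115.01.
Line 4 (M-797, Junena, 1,425 units, ¥290,614.50):
Base rate for M-797 is ¥7.92/unit.
Origin Junena qualifies under the Lorland–Junena agreement and M-797 is covered: preferential rate Free applies instead.
Duty = ¥290,614.50 × 0% = ¥0.00.
Total = ¥73,423.26 + ¥0.00 + ¥34,115.01 + ¥0.00 = ¥107,538.27.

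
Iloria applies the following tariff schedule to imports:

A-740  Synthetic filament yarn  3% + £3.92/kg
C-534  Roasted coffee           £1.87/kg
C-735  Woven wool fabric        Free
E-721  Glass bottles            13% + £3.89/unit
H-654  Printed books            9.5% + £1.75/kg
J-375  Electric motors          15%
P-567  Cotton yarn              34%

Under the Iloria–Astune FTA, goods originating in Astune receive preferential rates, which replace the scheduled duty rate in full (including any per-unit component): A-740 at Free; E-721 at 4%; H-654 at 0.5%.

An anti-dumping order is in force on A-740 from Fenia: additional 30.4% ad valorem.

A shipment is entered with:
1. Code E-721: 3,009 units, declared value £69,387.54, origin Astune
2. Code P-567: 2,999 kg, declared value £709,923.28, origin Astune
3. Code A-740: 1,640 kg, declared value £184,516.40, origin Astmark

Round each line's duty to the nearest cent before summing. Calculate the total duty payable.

Line 1 (E-721, Astune, 3,009 units, £69,387.54):
Base rate for E-721 is 13% + £3.89/unit.
Origin Astune qualifies under the Iloria–Astune agreement and E-721 is covered: preferential rate 4% applies instead.
Duty = £69,387.54 × 4% = £2,775.50.
Line 2 (P-567, Astune, 2,999 kg, £709,923.28):
Base rate for P-567 is 34%.
Origin Astune is the FTA partner but P-567 is not on the preference list; base rate stands.
Duty = £709,923.28 × 34% = £241,373.92.
Line 3 (A-740, Astmark, 1,640 kg, £184,516.40):
Base rate for A-740 is 3% + £3.92/kg.
A-740 has an FTA preferential rate, but origin Astmark is not Astune; base rate stands.
The additional-duty order on A-740 targets Fenia, not Astmark; it does not apply.
Duty = £184,516.40 × 3% + 1,640 × £3.92 = £11,964.29.
Total = £2,775.50 + £241,373.92 + £11,964.29 = £256,113.71.

£256,113.71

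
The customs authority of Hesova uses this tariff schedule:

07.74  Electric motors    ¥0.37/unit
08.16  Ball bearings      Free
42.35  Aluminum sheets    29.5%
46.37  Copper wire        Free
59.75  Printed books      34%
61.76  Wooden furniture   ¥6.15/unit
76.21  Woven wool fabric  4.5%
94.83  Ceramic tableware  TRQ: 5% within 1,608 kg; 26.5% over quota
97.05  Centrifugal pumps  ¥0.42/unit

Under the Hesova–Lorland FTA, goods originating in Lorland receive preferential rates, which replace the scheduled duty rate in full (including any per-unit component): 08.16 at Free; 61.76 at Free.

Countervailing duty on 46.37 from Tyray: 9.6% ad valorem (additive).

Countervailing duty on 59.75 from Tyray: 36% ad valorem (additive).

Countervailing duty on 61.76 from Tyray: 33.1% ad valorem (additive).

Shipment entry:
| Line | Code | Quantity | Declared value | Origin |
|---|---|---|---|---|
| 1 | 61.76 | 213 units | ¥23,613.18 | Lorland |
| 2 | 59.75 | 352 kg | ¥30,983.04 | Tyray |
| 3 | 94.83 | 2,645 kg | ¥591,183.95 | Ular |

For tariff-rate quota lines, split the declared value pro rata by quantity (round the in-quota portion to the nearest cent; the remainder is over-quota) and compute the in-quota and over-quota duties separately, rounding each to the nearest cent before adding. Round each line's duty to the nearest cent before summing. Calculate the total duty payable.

Line 1 (61.76, Lorland, 213 units, ¥23,613.18):
Base rate for 61.76 is ¥6.15/unit.
Origin Lorland qualifies under the Hesova–Lorland agreement and 61.76 is covered: preferential rate Free applies instead.
The additional-duty order on 61.76 targets Tyray, not Lorland; it does not apply.
Duty = ¥23,613.18 × 0% = ¥0.00.
Line 2 (59.75, Tyray, 352 kg, ¥30,983.04):
Base rate for 59.75 is 34%.
Additional duty on 59.75 from Tyray: +36%. Applied ad valorem rate: 34% + 36% = 70%.
Duty = ¥30,983.04 × 70% = ¥21,688.13.
Line 3 (94.83, Ular, 2,645 kg, ¥591,183.95):
Code 94.83 is under a tariff-rate quota (threshold 1,608 kg). In-quota: 1,608 kg at 5%; over-quota: 1,037 kg at 26.5%.
Pro-rata value split: in-quota = ¥591,183.95 × 1,608/2,645 = ¥359,404.08; over-quota = ¥591,183.95 − ¥359,404.08 = ¥231,779.87.
In-quota duty = ¥359,404.08 × 5% = ¥17,970.20. Over-quota duty = ¥231,779.87 × 26.5% = ¥61,421.67.
Line duty = ¥17,970.20 + ¥61,421.67 = ¥79,391.87.
Total = ¥0.00 + ¥21,688.13 + ¥79,391.87 = ¥101,080.00.

¥101,080.00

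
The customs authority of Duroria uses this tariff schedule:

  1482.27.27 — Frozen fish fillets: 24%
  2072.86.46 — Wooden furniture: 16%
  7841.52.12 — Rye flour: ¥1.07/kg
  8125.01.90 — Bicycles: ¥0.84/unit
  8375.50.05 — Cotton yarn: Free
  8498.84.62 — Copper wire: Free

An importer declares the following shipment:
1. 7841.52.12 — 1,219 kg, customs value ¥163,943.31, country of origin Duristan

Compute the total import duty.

Line 1 (7841.52.12, Duristan, 1,219 kg, ¥163,943.31):
Base rate for 7841.52.12 is ¥1.07/kg.
Duty = 1,219 × ¥1.07 = ¥1,304.33.

¥1,304.33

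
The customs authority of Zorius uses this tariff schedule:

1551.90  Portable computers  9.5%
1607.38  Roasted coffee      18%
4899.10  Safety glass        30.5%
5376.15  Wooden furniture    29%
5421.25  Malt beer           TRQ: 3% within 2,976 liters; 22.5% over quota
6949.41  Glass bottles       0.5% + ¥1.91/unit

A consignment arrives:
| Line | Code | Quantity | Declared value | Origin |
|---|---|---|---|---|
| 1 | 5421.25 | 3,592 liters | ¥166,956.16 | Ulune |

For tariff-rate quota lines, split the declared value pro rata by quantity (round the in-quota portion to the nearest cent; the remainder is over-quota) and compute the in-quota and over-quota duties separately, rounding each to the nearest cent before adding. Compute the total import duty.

Line 1 (5421.25, Ulune, 3,592 liters, ¥166,956.16):
Code 5421.25 is under a tariff-rate quota (threshold 2,976 liters). In-quota: 2,976 liters at 3%; over-quota: 616 liters at 22.5%.
Pro-rata value split: in-quota = ¥166,956.16 × 2,976/3,592 = ¥138,324.48; over-quota = ¥166,956.16 − ¥138,324.48 = ¥28,631.68.
In-quota duty = ¥138,324.48 × 3% = ¥4,149.73. Over-quota duty = ¥28,631.68 × 22.5% = ¥6,442.13.
Line duty = ¥4,149.73 + ¥6,442.13 = ¥10,591.86.

¥10,591.86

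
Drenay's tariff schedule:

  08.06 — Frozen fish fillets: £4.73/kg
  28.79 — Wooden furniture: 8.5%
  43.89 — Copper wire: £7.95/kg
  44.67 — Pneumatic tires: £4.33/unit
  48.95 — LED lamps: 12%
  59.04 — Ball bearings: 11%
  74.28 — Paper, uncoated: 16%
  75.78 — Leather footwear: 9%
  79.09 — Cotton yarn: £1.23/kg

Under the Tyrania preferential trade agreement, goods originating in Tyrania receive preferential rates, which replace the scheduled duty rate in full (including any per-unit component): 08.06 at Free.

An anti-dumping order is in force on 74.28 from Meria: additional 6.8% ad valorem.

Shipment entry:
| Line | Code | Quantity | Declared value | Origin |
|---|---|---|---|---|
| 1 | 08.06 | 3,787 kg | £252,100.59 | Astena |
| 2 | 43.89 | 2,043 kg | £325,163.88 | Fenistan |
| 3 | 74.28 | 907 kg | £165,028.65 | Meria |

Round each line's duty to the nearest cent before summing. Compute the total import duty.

Line 1 (08.06, Astena, 3,787 kg, £252,100.59):
Base rate for 08.06 is £4.73/kg.
08.06 has an FTA preferential rate, but origin Astena is not Tyrania; base rate stands.
Duty = 3,787 × £4.73 = £17,912.51.
Line 2 (43.89, Fenistan, 2,043 kg, £325,163.88):
Base rate for 43.89 is £7.95/kg.
Duty = 2,043 × £7.95 = £16,241.85.
Line 3 (74.28, Meria, 907 kg, £165,028.65):
Base rate for 74.28 is 16%.
Additional duty on 74.28 from Meria: +6.8%. Applied ad valorem rate: 16% + 6.8% = 22.8%.
Duty = £165,028.65 × 22.8% = £37,626.53.
Total = £17,912.51 + £16,241.85 + £37,626.53 = £71,780.89.

£71,780.89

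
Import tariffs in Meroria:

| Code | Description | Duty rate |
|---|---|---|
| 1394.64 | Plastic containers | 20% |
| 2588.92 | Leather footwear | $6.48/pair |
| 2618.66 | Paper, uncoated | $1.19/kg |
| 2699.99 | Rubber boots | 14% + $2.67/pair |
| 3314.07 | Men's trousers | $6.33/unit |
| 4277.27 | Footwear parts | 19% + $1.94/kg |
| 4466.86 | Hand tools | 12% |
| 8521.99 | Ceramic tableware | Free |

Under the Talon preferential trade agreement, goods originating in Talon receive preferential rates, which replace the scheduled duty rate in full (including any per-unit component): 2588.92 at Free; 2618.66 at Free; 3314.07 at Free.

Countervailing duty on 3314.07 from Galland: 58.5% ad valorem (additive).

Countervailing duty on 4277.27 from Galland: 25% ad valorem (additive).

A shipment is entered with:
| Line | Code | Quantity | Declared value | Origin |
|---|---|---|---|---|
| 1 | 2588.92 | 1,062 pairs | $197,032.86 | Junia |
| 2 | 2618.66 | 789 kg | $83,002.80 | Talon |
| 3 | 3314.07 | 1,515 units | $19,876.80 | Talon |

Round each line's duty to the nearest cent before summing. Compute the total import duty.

Line 1 (2588.92, Junia, 1,062 pairs, $197,032.86):
Base rate for 2588.92 is $6.48/pair.
2588.92 has an FTA preferential rate, but origin Junia is not Talon; base rate stands.
Duty = 1,062 × $6.48 = $6,881.76.
Line 2 (2618.66, Talon, 789 kg, $83,002.80):
Base rate for 2618.66 is $1.19/kg.
Origin Talon qualifies under the Meroria–Talon agreement and 2618.66 is covered: preferential rate Free applies instead.
Duty = $83,002.80 × 0% = $0.00.
Line 3 (3314.07, Talon, 1,515 units, $19,876.80):
Base rate for 3314.07 is $6.33/unit.
Origin Talon qualifies under the Meroria–Talon agreement and 3314.07 is covered: preferential rate Free applies instead.
The additional-duty order on 3314.07 targets Galland, not Talon; it does not apply.
Duty = $19,876.80 × 0% = $0.00.
Total = $6,881.76 + $0.00 + $0.00 = $6,881.76.

$6,881.76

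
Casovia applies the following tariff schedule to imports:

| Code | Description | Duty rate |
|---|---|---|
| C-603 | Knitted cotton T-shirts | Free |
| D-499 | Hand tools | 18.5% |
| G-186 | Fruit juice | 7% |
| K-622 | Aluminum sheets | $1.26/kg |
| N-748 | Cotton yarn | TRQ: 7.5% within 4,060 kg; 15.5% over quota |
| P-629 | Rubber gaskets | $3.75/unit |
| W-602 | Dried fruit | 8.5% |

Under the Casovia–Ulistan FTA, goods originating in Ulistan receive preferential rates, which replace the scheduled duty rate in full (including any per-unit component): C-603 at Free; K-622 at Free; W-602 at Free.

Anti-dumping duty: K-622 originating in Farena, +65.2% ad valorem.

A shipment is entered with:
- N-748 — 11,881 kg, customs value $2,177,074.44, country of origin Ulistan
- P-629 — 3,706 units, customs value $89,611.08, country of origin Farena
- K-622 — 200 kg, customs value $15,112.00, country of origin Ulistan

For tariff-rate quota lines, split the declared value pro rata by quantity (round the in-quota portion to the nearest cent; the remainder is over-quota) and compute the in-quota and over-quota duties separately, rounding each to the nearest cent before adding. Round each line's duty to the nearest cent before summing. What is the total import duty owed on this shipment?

Line 1 (N-748, Ulistan, 11,881 kg, $2,177,074.44):
Code N-748 is under a tariff-rate quota (threshold 4,060 kg). In-quota: 4,060 kg at 7.5%; over-quota: 7,821 kg at 15.5%.
Pro-rata value split: in-quota = $2,177,074.44 × 4,060/11,881 = $743,954.40; over-quota = $2,177,074.44 − $743,954.40 = $1,433,120.04.
In-quota duty = $743,954.40 × 7.5% = $55,796.58. Over-quota duty = $1,433,120.04 × 15.5% = $222,133.61.
Line duty = $55,796.58 + $222,133.61 = $277,930.19.
Line 2 (P-629, Farena, 3,706 units, $89,611.08):
Base rate for P-629 is $3.75/unit.
Duty = 3,706 × $3.75 = $13,897.50.
Line 3 (K-622, Ulistan, 200 kg, $15,112.00):
Base rate for K-622 is $1.26/kg.
Origin Ulistan qualifies under the Casovia–Ulistan agreement and K-622 is covered: preferential rate Free applies instead.
The additional-duty order on K-622 targets Farena, not Ulistan; it does not apply.
Duty = $15,112.00 × 0% = $0.00.
Total = $277,930.19 + $13,897.50 + $0.00 = $291,827.69.

$291,827.69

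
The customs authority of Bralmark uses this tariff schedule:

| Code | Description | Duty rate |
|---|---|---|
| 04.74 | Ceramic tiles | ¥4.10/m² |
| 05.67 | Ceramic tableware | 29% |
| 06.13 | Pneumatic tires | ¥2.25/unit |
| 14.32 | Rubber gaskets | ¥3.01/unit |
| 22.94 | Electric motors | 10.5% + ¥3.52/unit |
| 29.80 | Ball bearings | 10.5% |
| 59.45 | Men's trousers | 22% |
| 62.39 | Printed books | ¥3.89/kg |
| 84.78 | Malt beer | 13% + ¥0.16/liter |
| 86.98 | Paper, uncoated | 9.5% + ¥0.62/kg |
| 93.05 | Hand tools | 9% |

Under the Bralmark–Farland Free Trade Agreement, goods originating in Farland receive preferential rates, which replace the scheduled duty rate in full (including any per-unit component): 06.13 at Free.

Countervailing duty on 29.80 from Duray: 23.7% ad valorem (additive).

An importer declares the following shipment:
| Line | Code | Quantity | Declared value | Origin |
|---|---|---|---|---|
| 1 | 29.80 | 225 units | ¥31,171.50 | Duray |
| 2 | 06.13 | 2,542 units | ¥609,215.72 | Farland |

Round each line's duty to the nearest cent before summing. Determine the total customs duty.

Line 1 (29.80, Duray, 225 units, ¥31,171.50):
Base rate for 29.80 is 10.5%.
Additional duty on 29.80 from Duray: +23.7%. Applied ad valorem rate: 10.5% + 23.7% = 34.2%.
Duty = ¥31,171.50 × 34.2% = ¥10,660.65.
Line 2 (06.13, Farland, 2,542 units, ¥609,215.72):
Base rate for 06.13 is ¥2.25/unit.
Origin Farland qualifies under the Bralmark–Farland agreement and 06.13 is covered: preferential rate Free applies instead.
Duty = ¥609,215.72 × 0% = ¥0.00.
Total = ¥10,660.65 + ¥0.00 = ¥10,660.65.

¥10,660.65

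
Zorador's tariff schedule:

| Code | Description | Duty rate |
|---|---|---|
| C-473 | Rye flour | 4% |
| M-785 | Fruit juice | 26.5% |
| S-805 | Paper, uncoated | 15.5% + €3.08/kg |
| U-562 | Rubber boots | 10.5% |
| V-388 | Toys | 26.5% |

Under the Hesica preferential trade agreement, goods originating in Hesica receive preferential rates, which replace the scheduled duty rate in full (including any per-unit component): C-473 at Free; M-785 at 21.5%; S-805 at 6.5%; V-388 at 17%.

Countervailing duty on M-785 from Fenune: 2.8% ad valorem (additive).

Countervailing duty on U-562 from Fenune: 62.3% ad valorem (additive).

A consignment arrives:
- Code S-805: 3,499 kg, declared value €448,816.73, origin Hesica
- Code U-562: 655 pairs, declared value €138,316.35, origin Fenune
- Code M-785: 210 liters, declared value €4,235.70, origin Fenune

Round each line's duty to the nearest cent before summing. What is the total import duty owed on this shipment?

Line 1 (S-805, Hesica, 3,499 kg, €448,816.73):
Base rate for S-805 is 15.5% + €3.08/kg.
Origin Hesica qualifies under the Zorador–Hesica agreement and S-805 is covered: preferential rate 6.5% applies instead.
Duty = €448,816.73 × 6.5% = €29,173.09.
Line 2 (U-562, Fenune, 655 pairs, €138,316.35):
Base rate for U-562 is 10.5%.
Additional duty on U-562 from Fenune: +62.3%. Applied ad valorem rate: 10.5% + 62.3% = 72.8%.
Duty = €138,316.35 × 72.8% = €100,694.30.
Line 3 (M-785, Fenune, 210 liters, €4,235.70):
Base rate for M-785 is 26.5%.
M-785 has an FTA preferential rate, but origin Fenune is not Hesica; base rate stands.
Additional duty on M-785 from Fenune: +2.8%. Applied ad valorem rate: 26.5% + 2.8% = 29.3%.
Duty = €4,235.70 × 29.3% = €1,241.06.
Total = €29,173.09 + €100,694.30 + €1,241.06 = €131,108.45.

€131,108.45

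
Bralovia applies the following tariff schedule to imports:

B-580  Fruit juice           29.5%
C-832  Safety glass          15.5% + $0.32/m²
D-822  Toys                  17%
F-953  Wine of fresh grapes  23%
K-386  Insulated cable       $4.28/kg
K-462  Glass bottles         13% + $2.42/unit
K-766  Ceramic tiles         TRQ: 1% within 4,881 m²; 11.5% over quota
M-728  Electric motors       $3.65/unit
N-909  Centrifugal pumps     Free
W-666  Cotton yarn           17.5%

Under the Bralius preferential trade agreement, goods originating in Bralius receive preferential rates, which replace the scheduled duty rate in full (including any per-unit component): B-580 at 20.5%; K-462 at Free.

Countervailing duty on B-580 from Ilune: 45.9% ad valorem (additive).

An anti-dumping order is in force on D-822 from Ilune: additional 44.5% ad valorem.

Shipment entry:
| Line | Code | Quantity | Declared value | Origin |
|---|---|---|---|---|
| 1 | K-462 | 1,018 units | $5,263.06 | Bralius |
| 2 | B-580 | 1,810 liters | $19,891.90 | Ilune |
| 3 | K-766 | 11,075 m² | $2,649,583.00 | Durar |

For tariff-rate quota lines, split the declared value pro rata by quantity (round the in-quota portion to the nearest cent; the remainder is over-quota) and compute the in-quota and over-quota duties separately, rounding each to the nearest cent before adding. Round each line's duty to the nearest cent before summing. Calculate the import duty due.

Line 1 (K-462, Bralius, 1,018 units, $5,263.06):
Base rate for K-462 is 13% + $2.42/unit.
Origin Bralius qualifies under the Bralovia–Bralius agreement and K-462 is covered: preferential rate Free applies instead.
Duty = $5,263.06 × 0% = $0.00.
Line 2 (B-580, Ilune, 1,810 liters, $19,891.90):
Base rate for B-580 is 29.5%.
B-580 has an FTA preferential rate, but origin Ilune is not Bralius; base rate stands.
Additional duty on B-580 from Ilune: +45.9%. Applied ad valorem rate: 29.5% + 45.9% = 75.4%.
Duty = $19,891.90 × 75.4% = $14,998.49.
Line 3 (K-766, Durar, 11,075 m², $2,649,583.00):
Code K-766 is under a tariff-rate quota (threshold 4,881 m²). In-quota: 4,881 m² at 1%; over-quota: 6,194 m² at 11.5%.
Pro-rata value split: in-quota = $2,649,583.00 × 4,881/11,075 = $1,167,730.44; over-quota = $2,649,583.00 − $1,167,730.44 = $1,481,852.56.
In-quota duty = $1,167,730.44 × 1% = $11,677.30. Over-quota duty = $1,481,852.56 × 11.5% = $170,413.04.
Line duty = $11,677.30 + $170,413.04 = $182,090.34.
Total = $0.00 + $14,998.49 + $182,090.34 = $197,088.83.

$197,088.83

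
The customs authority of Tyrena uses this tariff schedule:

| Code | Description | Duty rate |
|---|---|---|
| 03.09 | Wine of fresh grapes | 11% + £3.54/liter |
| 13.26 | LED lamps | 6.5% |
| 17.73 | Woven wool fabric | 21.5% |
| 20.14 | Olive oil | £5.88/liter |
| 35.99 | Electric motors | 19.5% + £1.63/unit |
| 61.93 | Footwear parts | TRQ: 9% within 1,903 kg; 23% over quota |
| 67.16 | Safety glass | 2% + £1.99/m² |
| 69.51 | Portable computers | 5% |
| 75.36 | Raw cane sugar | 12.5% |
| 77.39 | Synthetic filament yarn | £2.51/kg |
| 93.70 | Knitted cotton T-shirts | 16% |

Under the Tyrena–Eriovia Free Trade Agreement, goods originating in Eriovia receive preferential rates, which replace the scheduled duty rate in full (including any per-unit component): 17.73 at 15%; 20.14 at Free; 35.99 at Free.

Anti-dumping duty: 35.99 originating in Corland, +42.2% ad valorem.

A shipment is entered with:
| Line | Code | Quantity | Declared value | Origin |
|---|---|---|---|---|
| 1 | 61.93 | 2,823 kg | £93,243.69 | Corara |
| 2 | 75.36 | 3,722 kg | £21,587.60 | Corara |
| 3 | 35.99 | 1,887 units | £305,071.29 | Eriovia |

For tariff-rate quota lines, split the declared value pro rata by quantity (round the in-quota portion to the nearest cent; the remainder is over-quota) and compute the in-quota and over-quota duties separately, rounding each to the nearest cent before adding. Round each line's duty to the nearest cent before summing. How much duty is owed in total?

£15,344.65

Line 1 (61.93, Corara, 2,823 kg, £93,243.69):
Code 61.93 is under a tariff-rate quota (threshold 1,903 kg). In-quota: 1,903 kg at 9%; over-quota: 920 kg at 23%.
Pro-rata value split: in-quota = £93,243.69 × 1,903/2,823 = £62,856.09; over-quota = £93,243.69 − £62,856.09 = £30,387.60.
In-quota duty = £62,856.09 × 9% = £5,657.05. Over-quota duty = £30,387.60 × 23% = £6,989.15.
Line duty = £5,657.05 + £6,989.15 = £12,646.20.
Line 2 (75.36, Corara, 3,722 kg, £21,587.60):
Base rate for 75.36 is 12.5%.
Duty = £21,587.60 × 12.5% = £2,698.45.
Line 3 (35.99, Eriovia, 1,887 units, £305,071.29):
Base rate for 35.99 is 19.5% + £1.63/unit.
Origin Eriovia qualifies under the Tyrena–Eriovia agreement and 35.99 is covered: preferential rate Free applies instead.
The additional-duty order on 35.99 targets Corland, not Eriovia; it does not apply.
Duty = £305,071.29 × 0% = £0.00.
Total = £12,646.20 + £2,698.45 + £0.00 = £15,344.65.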